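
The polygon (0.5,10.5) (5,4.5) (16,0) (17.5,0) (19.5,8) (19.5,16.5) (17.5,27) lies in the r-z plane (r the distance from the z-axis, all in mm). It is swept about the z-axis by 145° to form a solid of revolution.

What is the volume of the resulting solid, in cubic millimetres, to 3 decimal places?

Profile (r,z), 7 vertices: (0.5,10.5) (5,4.5) (16,0) (17.5,0) (19.5,8) (19.5,16.5) (17.5,27)
edge 0: (0.5,10.5)→(5,4.5)  cross = 0.5·4.5 − 5·10.5 = -50.2500; (r_i+r_j)·cross = 5.5·-50.2500 = -276.3750
edge 1: (5,4.5)→(16,0)  cross = 5·0 − 16·4.5 = -72.0000; (r_i+r_j)·cross = 21·-72.0000 = -1512.0000
edge 2: (16,0)→(17.5,0)  cross = 16·0 − 17.5·0 = 0.0000; (r_i+r_j)·cross = 33.5·0.0000 = 0.0000
edge 3: (17.5,0)→(19.5,8)  cross = 17.5·8 − 19.5·0 = 140.0000; (r_i+r_j)·cross = 37·140.0000 = 5180.0000
edge 4: (19.5,8)→(19.5,16.5)  cross = 19.5·16.5 − 19.5·8 = 165.7500; (r_i+r_j)·cross = 39·165.7500 = 6464.2500
edge 5: (19.5,16.5)→(17.5,27)  cross = 19.5·27 − 17.5·16.5 = 237.7500; (r_i+r_j)·cross = 37·237.7500 = 8796.7500
edge 6: (17.5,27)→(0.5,10.5)  cross = 17.5·10.5 − 0.5·27 = 170.2500; (r_i+r_j)·cross = 18·170.2500 = 3064.5000
Σcross = 591.5000 → A = |Σcross|/2 = 295.7500 mm²
Σ(r_i+r_j)·cross = 21717.1250 → first moment M = |Σ|/6 = 3619.5208
R_c = M/A = 3619.5208/295.7500 = 12.2384 mm
θ = 145° = 2.530727 rad
V = θ·R_c·A = 2.530727·12.2384·295.7500 = 9160.021 mm³

Volume = 9160.021 mm³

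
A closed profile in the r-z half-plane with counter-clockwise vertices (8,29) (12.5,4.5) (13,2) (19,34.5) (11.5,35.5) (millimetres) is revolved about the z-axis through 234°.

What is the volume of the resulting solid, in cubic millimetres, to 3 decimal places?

Profile (r,z), 5 vertices: (8,29) (12.5,4.5) (13,2) (19,34.5) (11.5,35.5)
edge 0: (8,29)→(12.5,4.5)  cross = 8·4.5 − 12.5·29 = -326.5000; (r_i+r_j)·cross = 20.5·-326.5000 = -6693.2500
edge 1: (12.5,4.5)→(13,2)  cross = 12.5·2 − 13·4.5 = -33.5000; (r_i+r_j)·cross = 25.5·-33.5000 = -854.2500
edge 2: (13,2)→(19,34.5)  cross = 13·34.5 − 19·2 = 410.5000; (r_i+r_j)·cross = 32·410.5000 = 13136.0000
edge 3: (19,34.5)→(11.5,35.5)  cross = 19·35.5 − 11.5·34.5 = 277.7500; (r_i+r_j)·cross = 30.5·277.7500 = 8471.3750
edge 4: (11.5,35.5)→(8,29)  cross = 11.5·29 − 8·35.5 = 49.5000; (r_i+r_j)·cross = 19.5·49.5000 = 965.2500
Σcross = 377.7500 → A = |Σcross|/2 = 188.8750 mm²
Σ(r_i+r_j)·cross = 15025.1250 → first moment M = |Σ|/6 = 2504.1875
R_c = M/A = 2504.1875/188.8750 = 13.2584 mm
θ = 234° = 4.084070 rad
V = θ·R_c·A = 4.084070·13.2584·188.8750 = 10227.278 mm³

Volume = 10227.278 mm³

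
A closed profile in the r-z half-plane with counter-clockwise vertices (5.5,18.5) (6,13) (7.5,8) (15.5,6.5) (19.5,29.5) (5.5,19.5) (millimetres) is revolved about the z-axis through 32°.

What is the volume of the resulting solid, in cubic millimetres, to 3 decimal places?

Volume = 1312.837 mm³

Profile (r,z), 6 vertices: (5.5,18.5) (6,13) (7.5,8) (15.5,6.5) (19.5,29.5) (5.5,19.5)
edge 0: (5.5,18.5)→(6,13)  cross = 5.5·13 − 6·18.5 = -39.5000; (r_i+r_j)·cross = 11.5·-39.5000 = -454.2500
edge 1: (6,13)→(7.5,8)  cross = 6·8 − 7.5·13 = -49.5000; (r_i+r_j)·cross = 13.5·-49.5000 = -668.2500
edge 2: (7.5,8)→(15.5,6.5)  cross = 7.5·6.5 − 15.5·8 = -75.2500; (r_i+r_j)·cross = 23·-75.2500 = -1730.7500
edge 3: (15.5,6.5)→(19.5,29.5)  cross = 15.5·29.5 − 19.5·6.5 = 330.5000; (r_i+r_j)·cross = 35·330.5000 = 11567.5000
edge 4: (19.5,29.5)→(5.5,19.5)  cross = 19.5·19.5 − 5.5·29.5 = 218.0000; (r_i+r_j)·cross = 25·218.0000 = 5450.0000
edge 5: (5.5,19.5)→(5.5,18.5)  cross = 5.5·18.5 − 5.5·19.5 = -5.5000; (r_i+r_j)·cross = 11·-5.5000 = -60.5000
Σcross = 378.7500 → A = |Σcross|/2 = 189.3750 mm²
Σ(r_i+r_j)·cross = 14103.7500 → first moment M = |Σ|/6 = 2350.6250
R_c = M/A = 2350.6250/189.3750 = 12.4125 mm
θ = 32° = 0.558505 rad
V = θ·R_c·A = 0.558505·12.4125·189.3750 = 1312.837 mm³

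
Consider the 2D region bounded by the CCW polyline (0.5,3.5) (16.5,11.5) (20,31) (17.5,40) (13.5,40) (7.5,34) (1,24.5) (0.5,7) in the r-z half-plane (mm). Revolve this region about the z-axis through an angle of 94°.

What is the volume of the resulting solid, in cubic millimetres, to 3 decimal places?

Profile (r,z), 8 vertices: (0.5,3.5) (16.5,11.5) (20,31) (17.5,40) (13.5,40) (7.5,34) (1,24.5) (0.5,7)
edge 0: (0.5,3.5)→(16.5,11.5)  cross = 0.5·11.5 − 16.5·3.5 = -52.0000; (r_i+r_j)·cross = 17·-52.0000 = -884.0000
edge 1: (16.5,11.5)→(20,31)  cross = 16.5·31 − 20·11.5 = 281.5000; (r_i+r_j)·cross = 36.5·281.5000 = 10274.7500
edge 2: (20,31)→(17.5,40)  cross = 20·40 − 17.5·31 = 257.5000; (r_i+r_j)·cross = 37.5·257.5000 = 9656.2500
edge 3: (17.5,40)→(13.5,40)  cross = 17.5·40 − 13.5·40 = 160.0000; (r_i+r_j)·cross = 31·160.0000 = 4960.0000
edge 4: (13.5,40)→(7.5,34)  cross = 13.5·34 − 7.5·40 = 159.0000; (r_i+r_j)·cross = 21·159.0000 = 3339.0000
edge 5: (7.5,34)→(1,24.5)  cross = 7.5·24.5 − 1·34 = 149.7500; (r_i+r_j)·cross = 8.5·149.7500 = 1272.8750
edge 6: (1,24.5)→(0.5,7)  cross = 1·7 − 0.5·24.5 = -5.2500; (r_i+r_j)·cross = 1.5·-5.2500 = -7.8750
edge 7: (0.5,7)→(0.5,3.5)  cross = 0.5·3.5 − 0.5·7 = -1.7500; (r_i+r_j)·cross = 1·-1.7500 = -1.7500
Σcross = 948.7500 → A = |Σcross|/2 = 474.3750 mm²
Σ(r_i+r_j)·cross = 28609.2500 → first moment M = |Σ|/6 = 4768.2083
R_c = M/A = 4768.2083/474.3750 = 10.0516 mm
θ = 94° = 1.640609 rad
V = θ·R_c·A = 1.640609·10.0516·474.3750 = 7822.768 mm³

Volume = 7822.768 mm³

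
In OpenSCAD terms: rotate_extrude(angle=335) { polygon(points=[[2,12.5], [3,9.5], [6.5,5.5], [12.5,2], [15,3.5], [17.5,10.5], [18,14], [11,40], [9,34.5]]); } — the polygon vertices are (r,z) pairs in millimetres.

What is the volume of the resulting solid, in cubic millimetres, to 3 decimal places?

Profile (r,z), 9 vertices: (2,12.5) (3,9.5) (6.5,5.5) (12.5,2) (15,3.5) (17.5,10.5) (18,14) (11,40) (9,34.5)
edge 0: (2,12.5)→(3,9.5)  cross = 2·9.5 − 3·12.5 = -18.5000; (r_i+r_j)·cross = 5·-18.5000 = -92.5000
edge 1: (3,9.5)→(6.5,5.5)  cross = 3·5.5 − 6.5·9.5 = -45.2500; (r_i+r_j)·cross = 9.5·-45.2500 = -429.8750
edge 2: (6.5,5.5)→(12.5,2)  cross = 6.5·2 − 12.5·5.5 = -55.7500; (r_i+r_j)·cross = 19·-55.7500 = -1059.2500
edge 3: (12.5,2)→(15,3.5)  cross = 12.5·3.5 − 15·2 = 13.7500; (r_i+r_j)·cross = 27.5·13.7500 = 378.1250
edge 4: (15,3.5)→(17.5,10.5)  cross = 15·10.5 − 17.5·3.5 = 96.2500; (r_i+r_j)·cross = 32.5·96.2500 = 3128.1250
edge 5: (17.5,10.5)→(18,14)  cross = 17.5·14 − 18·10.5 = 56.0000; (r_i+r_j)·cross = 35.5·56.0000 = 1988.0000
edge 6: (18,14)→(11,40)  cross = 18·40 − 11·14 = 566.0000; (r_i+r_j)·cross = 29·566.0000 = 16414.0000
edge 7: (11,40)→(9,34.5)  cross = 11·34.5 − 9·40 = 19.5000; (r_i+r_j)·cross = 20·19.5000 = 390.0000
edge 8: (9,34.5)→(2,12.5)  cross = 9·12.5 − 2·34.5 = 43.5000; (r_i+r_j)·cross = 11·43.5000 = 478.5000
Σcross = 675.5000 → A = |Σcross|/2 = 337.7500 mm²
Σ(r_i+r_j)·cross = 21195.1250 → first moment M = |Σ|/6 = 3532.5208
R_c = M/A = 3532.5208/337.7500 = 10.4590 mm
θ = 335° = 5.846853 rad
V = θ·R_c·A = 5.846853·10.4590·337.7500 = 20654.130 mm³

Volume = 20654.130 mm³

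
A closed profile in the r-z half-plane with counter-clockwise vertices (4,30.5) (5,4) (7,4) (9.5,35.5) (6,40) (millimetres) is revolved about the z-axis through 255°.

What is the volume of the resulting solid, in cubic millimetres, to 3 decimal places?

Profile (r,z), 5 vertices: (4,30.5) (5,4) (7,4) (9.5,35.5) (6,40)
edge 0: (4,30.5)→(5,4)  cross = 4·4 − 5·30.5 = -136.5000; (r_i+r_j)·cross = 9·-136.5000 = -1228.5000
edge 1: (5,4)→(7,4)  cross = 5·4 − 7·4 = -8.0000; (r_i+r_j)·cross = 12·-8.0000 = -96.0000
edge 2: (7,4)→(9.5,35.5)  cross = 7·35.5 − 9.5·4 = 210.5000; (r_i+r_j)·cross = 16.5·210.5000 = 3473.2500
edge 3: (9.5,35.5)→(6,40)  cross = 9.5·40 − 6·35.5 = 167.0000; (r_i+r_j)·cross = 15.5·167.0000 = 2588.5000
edge 4: (6,40)→(4,30.5)  cross = 6·30.5 − 4·40 = 23.0000; (r_i+r_j)·cross = 10·23.0000 = 230.0000
Σcross = 256.0000 → A = |Σcross|/2 = 128.0000 mm²
Σ(r_i+r_j)·cross = 4967.2500 → first moment M = |Σ|/6 = 827.8750
R_c = M/A = 827.8750/128.0000 = 6.4678 mm
θ = 255° = 4.450590 rad
V = θ·R_c·A = 4.450590·6.4678·128.0000 = 3684.532 mm³

Volume = 3684.532 mm³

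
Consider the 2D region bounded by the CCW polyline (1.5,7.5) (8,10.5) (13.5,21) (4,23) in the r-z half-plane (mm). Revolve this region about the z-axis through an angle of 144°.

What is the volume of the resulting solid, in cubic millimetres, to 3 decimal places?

Volume = 1710.283 mm³

Profile (r,z), 4 vertices: (1.5,7.5) (8,10.5) (13.5,21) (4,23)
edge 0: (1.5,7.5)→(8,10.5)  cross = 1.5·10.5 − 8·7.5 = -44.2500; (r_i+r_j)·cross = 9.5·-44.2500 = -420.3750
edge 1: (8,10.5)→(13.5,21)  cross = 8·21 − 13.5·10.5 = 26.2500; (r_i+r_j)·cross = 21.5·26.2500 = 564.3750
edge 2: (13.5,21)→(4,23)  cross = 13.5·23 − 4·21 = 226.5000; (r_i+r_j)·cross = 17.5·226.5000 = 3963.7500
edge 3: (4,23)→(1.5,7.5)  cross = 4·7.5 − 1.5·23 = -4.5000; (r_i+r_j)·cross = 5.5·-4.5000 = -24.7500
Σcross = 204.0000 → A = |Σcross|/2 = 102.0000 mm²
Σ(r_i+r_j)·cross = 4083.0000 → first moment M = |Σ|/6 = 680.5000
R_c = M/A = 680.5000/102.0000 = 6.6716 mm
θ = 144° = 2.513274 rad
V = θ·R_c·A = 2.513274·6.6716·102.0000 = 1710.283 mm³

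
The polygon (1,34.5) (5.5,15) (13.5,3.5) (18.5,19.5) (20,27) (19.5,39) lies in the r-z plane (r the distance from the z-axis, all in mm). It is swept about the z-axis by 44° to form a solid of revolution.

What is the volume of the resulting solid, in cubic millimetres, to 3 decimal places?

Volume = 3706.006 mm³

Profile (r,z), 6 vertices: (1,34.5) (5.5,15) (13.5,3.5) (18.5,19.5) (20,27) (19.5,39)
edge 0: (1,34.5)→(5.5,15)  cross = 1·15 − 5.5·34.5 = -174.7500; (r_i+r_j)·cross = 6.5·-174.7500 = -1135.8750
edge 1: (5.5,15)→(13.5,3.5)  cross = 5.5·3.5 − 13.5·15 = -183.2500; (r_i+r_j)·cross = 19·-183.2500 = -3481.7500
edge 2: (13.5,3.5)→(18.5,19.5)  cross = 13.5·19.5 − 18.5·3.5 = 198.5000; (r_i+r_j)·cross = 32·198.5000 = 6352.0000
edge 3: (18.5,19.5)→(20,27)  cross = 18.5·27 − 20·19.5 = 109.5000; (r_i+r_j)·cross = 38.5·109.5000 = 4215.7500
edge 4: (20,27)→(19.5,39)  cross = 20·39 − 19.5·27 = 253.5000; (r_i+r_j)·cross = 39.5·253.5000 = 10013.2500
edge 5: (19.5,39)→(1,34.5)  cross = 19.5·34.5 − 1·39 = 633.7500; (r_i+r_j)·cross = 20.5·633.7500 = 12991.8750
Σcross = 837.2500 → A = |Σcross|/2 = 418.6250 mm²
Σ(r_i+r_j)·cross = 28955.2500 → first moment M = |Σ|/6 = 4825.8750
R_c = M/A = 4825.8750/418.6250 = 11.5279 mm
θ = 44° = 0.767945 rad
V = θ·R_c·A = 0.767945·11.5279·418.6250 = 3706.006 mm³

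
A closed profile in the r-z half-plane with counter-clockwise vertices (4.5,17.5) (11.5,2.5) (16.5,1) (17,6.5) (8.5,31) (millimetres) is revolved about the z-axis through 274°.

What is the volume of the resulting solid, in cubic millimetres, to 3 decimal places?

Volume = 9006.680 mm³

Profile (r,z), 5 vertices: (4.5,17.5) (11.5,2.5) (16.5,1) (17,6.5) (8.5,31)
edge 0: (4.5,17.5)→(11.5,2.5)  cross = 4.5·2.5 − 11.5·17.5 = -190.0000; (r_i+r_j)·cross = 16·-190.0000 = -3040.0000
edge 1: (11.5,2.5)→(16.5,1)  cross = 11.5·1 − 16.5·2.5 = -29.7500; (r_i+r_j)·cross = 28·-29.7500 = -833.0000
edge 2: (16.5,1)→(17,6.5)  cross = 16.5·6.5 − 17·1 = 90.2500; (r_i+r_j)·cross = 33.5·90.2500 = 3023.3750
edge 3: (17,6.5)→(8.5,31)  cross = 17·31 − 8.5·6.5 = 471.7500; (r_i+r_j)·cross = 25.5·471.7500 = 12029.6250
edge 4: (8.5,31)→(4.5,17.5)  cross = 8.5·17.5 − 4.5·31 = 9.2500; (r_i+r_j)·cross = 13·9.2500 = 120.2500
Σcross = 351.5000 → A = |Σcross|/2 = 175.7500 mm²
Σ(r_i+r_j)·cross = 11300.2500 → first moment M = |Σ|/6 = 1883.3750
R_c = M/A = 1883.3750/175.7500 = 10.7162 mm
θ = 274° = 4.782202 rad
V = θ·R_c·A = 4.782202·10.7162·175.7500 = 9006.680 mm³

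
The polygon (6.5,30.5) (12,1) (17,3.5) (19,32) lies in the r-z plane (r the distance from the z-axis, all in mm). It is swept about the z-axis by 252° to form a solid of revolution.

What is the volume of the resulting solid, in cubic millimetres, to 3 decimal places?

Profile (r,z), 4 vertices: (6.5,30.5) (12,1) (17,3.5) (19,32)
edge 0: (6.5,30.5)→(12,1)  cross = 6.5·1 − 12·30.5 = -359.5000; (r_i+r_j)·cross = 18.5·-359.5000 = -6650.7500
edge 1: (12,1)→(17,3.5)  cross = 12·3.5 − 17·1 = 25.0000; (r_i+r_j)·cross = 29·25.0000 = 725.0000
edge 2: (17,3.5)→(19,32)  cross = 17·32 − 19·3.5 = 477.5000; (r_i+r_j)·cross = 36·477.5000 = 17190.0000
edge 3: (19,32)→(6.5,30.5)  cross = 19·30.5 − 6.5·32 = 371.5000; (r_i+r_j)·cross = 25.5·371.5000 = 9473.2500
Σcross = 514.5000 → A = |Σcross|/2 = 257.2500 mm²
Σ(r_i+r_j)·cross = 20737.5000 → first moment M = |Σ|/6 = 3456.2500
R_c = M/A = 3456.2500/257.2500 = 13.4354 mm
θ = 252° = 4.398230 rad
V = θ·R_c·A = 4.398230·13.4354·257.2500 = 15201.381 mm³

Volume = 15201.381 mm³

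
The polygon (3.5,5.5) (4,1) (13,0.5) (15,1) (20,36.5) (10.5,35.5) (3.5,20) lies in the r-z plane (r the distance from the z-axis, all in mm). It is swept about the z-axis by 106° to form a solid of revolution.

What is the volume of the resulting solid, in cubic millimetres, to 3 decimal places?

Volume = 8973.316 mm³

Profile (r,z), 7 vertices: (3.5,5.5) (4,1) (13,0.5) (15,1) (20,36.5) (10.5,35.5) (3.5,20)
edge 0: (3.5,5.5)→(4,1)  cross = 3.5·1 − 4·5.5 = -18.5000; (r_i+r_j)·cross = 7.5·-18.5000 = -138.7500
edge 1: (4,1)→(13,0.5)  cross = 4·0.5 − 13·1 = -11.0000; (r_i+r_j)·cross = 17·-11.0000 = -187.0000
edge 2: (13,0.5)→(15,1)  cross = 13·1 − 15·0.5 = 5.5000; (r_i+r_j)·cross = 28·5.5000 = 154.0000
edge 3: (15,1)→(20,36.5)  cross = 15·36.5 − 20·1 = 527.5000; (r_i+r_j)·cross = 35·527.5000 = 18462.5000
edge 4: (20,36.5)→(10.5,35.5)  cross = 20·35.5 − 10.5·36.5 = 326.7500; (r_i+r_j)·cross = 30.5·326.7500 = 9965.8750
edge 5: (10.5,35.5)→(3.5,20)  cross = 10.5·20 − 3.5·35.5 = 85.7500; (r_i+r_j)·cross = 14·85.7500 = 1200.5000
edge 6: (3.5,20)→(3.5,5.5)  cross = 3.5·5.5 − 3.5·20 = -50.7500; (r_i+r_j)·cross = 7·-50.7500 = -355.2500
Σcross = 865.2500 → A = |Σcross|/2 = 432.6250 mm²
Σ(r_i+r_j)·cross = 29101.8750 → first moment M = |Σ|/6 = 4850.3125
R_c = M/A = 4850.3125/432.6250 = 11.2114 mm
θ = 106° = 1.850049 rad
V = θ·R_c·A = 1.850049·11.2114·432.6250 = 8973.316 mm³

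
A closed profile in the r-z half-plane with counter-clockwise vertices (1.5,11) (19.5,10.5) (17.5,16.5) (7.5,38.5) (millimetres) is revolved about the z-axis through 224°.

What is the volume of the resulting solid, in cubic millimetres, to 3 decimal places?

Volume = 9711.943 mm³

Profile (r,z), 4 vertices: (1.5,11) (19.5,10.5) (17.5,16.5) (7.5,38.5)
edge 0: (1.5,11)→(19.5,10.5)  cross = 1.5·10.5 − 19.5·11 = -198.7500; (r_i+r_j)·cross = 21·-198.7500 = -4173.7500
edge 1: (19.5,10.5)→(17.5,16.5)  cross = 19.5·16.5 − 17.5·10.5 = 138.0000; (r_i+r_j)·cross = 37·138.0000 = 5106.0000
edge 2: (17.5,16.5)→(7.5,38.5)  cross = 17.5·38.5 − 7.5·16.5 = 550.0000; (r_i+r_j)·cross = 25·550.0000 = 13750.0000
edge 3: (7.5,38.5)→(1.5,11)  cross = 7.5·11 − 1.5·38.5 = 24.7500; (r_i+r_j)·cross = 9·24.7500 = 222.7500
Σcross = 514.0000 → A = |Σcross|/2 = 257.0000 mm²
Σ(r_i+r_j)·cross = 14905.0000 → first moment M = |Σ|/6 = 2484.1667
R_c = M/A = 2484.1667/257.0000 = 9.6660 mm
θ = 224° = 3.909538 rad
V = θ·R_c·A = 3.909538·9.6660·257.0000 = 9711.943 mm³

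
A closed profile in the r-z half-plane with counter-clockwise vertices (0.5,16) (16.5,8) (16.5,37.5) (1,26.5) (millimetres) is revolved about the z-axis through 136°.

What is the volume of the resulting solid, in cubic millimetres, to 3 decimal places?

Profile (r,z), 4 vertices: (0.5,16) (16.5,8) (16.5,37.5) (1,26.5)
edge 0: (0.5,16)→(16.5,8)  cross = 0.5·8 − 16.5·16 = -260.0000; (r_i+r_j)·cross = 17·-260.0000 = -4420.0000
edge 1: (16.5,8)→(16.5,37.5)  cross = 16.5·37.5 − 16.5·8 = 486.7500; (r_i+r_j)·cross = 33·486.7500 = 16062.7500
edge 2: (16.5,37.5)→(1,26.5)  cross = 16.5·26.5 − 1·37.5 = 399.7500; (r_i+r_j)·cross = 17.5·399.7500 = 6995.6250
edge 3: (1,26.5)→(0.5,16)  cross = 1·16 − 0.5·26.5 = 2.7500; (r_i+r_j)·cross = 1.5·2.7500 = 4.1250
Σcross = 629.2500 → A = |Σcross|/2 = 314.6250 mm²
Σ(r_i+r_j)·cross = 18642.5000 → first moment M = |Σ|/6 = 3107.0833
R_c = M/A = 3107.0833/314.6250 = 9.8755 mm
θ = 136° = 2.373648 rad
V = θ·R_c·A = 2.373648·9.8755·314.6250 = 7375.121 mm³

Volume = 7375.121 mm³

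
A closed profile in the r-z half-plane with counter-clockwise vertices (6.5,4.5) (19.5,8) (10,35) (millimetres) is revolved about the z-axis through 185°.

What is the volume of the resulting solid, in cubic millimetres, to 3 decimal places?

Profile (r,z), 3 vertices: (6.5,4.5) (19.5,8) (10,35)
edge 0: (6.5,4.5)→(19.5,8)  cross = 6.5·8 − 19.5·4.5 = -35.7500; (r_i+r_j)·cross = 26·-35.7500 = -929.5000
edge 1: (19.5,8)→(10,35)  cross = 19.5·35 − 10·8 = 602.5000; (r_i+r_j)·cross = 29.5·602.5000 = 17773.7500
edge 2: (10,35)→(6.5,4.5)  cross = 10·4.5 − 6.5·35 = -182.5000; (r_i+r_j)·cross = 16.5·-182.5000 = -3011.2500
Σcross = 384.2500 → A = |Σcross|/2 = 192.1250 mm²
Σ(r_i+r_j)·cross = 13833.0000 → first moment M = |Σ|/6 = 2305.5000
R_c = M/A = 2305.5000/192.1250 = 12.0000 mm
θ = 185° = 3.228859 rad
V = θ·R_c·A = 3.228859·12.0000·192.1250 = 7444.135 mm³

Volume = 7444.135 mm³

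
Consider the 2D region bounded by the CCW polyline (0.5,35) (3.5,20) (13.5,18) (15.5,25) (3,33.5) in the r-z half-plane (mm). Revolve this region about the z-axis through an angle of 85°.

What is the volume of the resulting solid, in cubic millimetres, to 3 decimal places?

Profile (r,z), 5 vertices: (0.5,35) (3.5,20) (13.5,18) (15.5,25) (3,33.5)
edge 0: (0.5,35)→(3.5,20)  cross = 0.5·20 − 3.5·35 = -112.5000; (r_i+r_j)·cross = 4·-112.5000 = -450.0000
edge 1: (3.5,20)→(13.5,18)  cross = 3.5·18 − 13.5·20 = -207.0000; (r_i+r_j)·cross = 17·-207.0000 = -3519.0000
edge 2: (13.5,18)→(15.5,25)  cross = 13.5·25 − 15.5·18 = 58.5000; (r_i+r_j)·cross = 29·58.5000 = 1696.5000
edge 3: (15.5,25)→(3,33.5)  cross = 15.5·33.5 − 3·25 = 444.2500; (r_i+r_j)·cross = 18.5·444.2500 = 8218.6250
edge 4: (3,33.5)→(0.5,35)  cross = 3·35 − 0.5·33.5 = 88.2500; (r_i+r_j)·cross = 3.5·88.2500 = 308.8750
Σcross = 271.5000 → A = |Σcross|/2 = 135.7500 mm²
Σ(r_i+r_j)·cross = 6255.0000 → first moment M = |Σ|/6 = 1042.5000
R_c = M/A = 1042.5000/135.7500 = 7.6796 mm
θ = 85° = 1.483530 rad
V = θ·R_c·A = 1.483530·7.6796·135.7500 = 1546.580 mm³

Volume = 1546.580 mm³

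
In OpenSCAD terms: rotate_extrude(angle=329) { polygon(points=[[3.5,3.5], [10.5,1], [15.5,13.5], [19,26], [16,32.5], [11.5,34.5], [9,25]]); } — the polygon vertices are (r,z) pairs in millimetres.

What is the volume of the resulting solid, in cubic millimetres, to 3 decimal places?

Volume = 17852.412 mm³

Profile (r,z), 7 vertices: (3.5,3.5) (10.5,1) (15.5,13.5) (19,26) (16,32.5) (11.5,34.5) (9,25)
edge 0: (3.5,3.5)→(10.5,1)  cross = 3.5·1 − 10.5·3.5 = -33.2500; (r_i+r_j)·cross = 14·-33.2500 = -465.5000
edge 1: (10.5,1)→(15.5,13.5)  cross = 10.5·13.5 − 15.5·1 = 126.2500; (r_i+r_j)·cross = 26·126.2500 = 3282.5000
edge 2: (15.5,13.5)→(19,26)  cross = 15.5·26 − 19·13.5 = 146.5000; (r_i+r_j)·cross = 34.5·146.5000 = 5054.2500
edge 3: (19,26)→(16,32.5)  cross = 19·32.5 − 16·26 = 201.5000; (r_i+r_j)·cross = 35·201.5000 = 7052.5000
edge 4: (16,32.5)→(11.5,34.5)  cross = 16·34.5 − 11.5·32.5 = 178.2500; (r_i+r_j)·cross = 27.5·178.2500 = 4901.8750
edge 5: (11.5,34.5)→(9,25)  cross = 11.5·25 − 9·34.5 = -23.0000; (r_i+r_j)·cross = 20.5·-23.0000 = -471.5000
edge 6: (9,25)→(3.5,3.5)  cross = 9·3.5 − 3.5·25 = -56.0000; (r_i+r_j)·cross = 12.5·-56.0000 = -700.0000
Σcross = 540.2500 → A = |Σcross|/2 = 270.1250 mm²
Σ(r_i+r_j)·cross = 18654.1250 → first moment M = |Σ|/6 = 3109.0208
R_c = M/A = 3109.0208/270.1250 = 11.5096 mm
θ = 329° = 5.742133 rad
V = θ·R_c·A = 5.742133·11.5096·270.1250 = 17852.412 mm³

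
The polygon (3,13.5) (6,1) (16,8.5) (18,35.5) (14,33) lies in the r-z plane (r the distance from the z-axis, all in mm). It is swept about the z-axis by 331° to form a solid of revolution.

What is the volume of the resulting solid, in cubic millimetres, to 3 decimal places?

Volume = 18112.946 mm³

Profile (r,z), 5 vertices: (3,13.5) (6,1) (16,8.5) (18,35.5) (14,33)
edge 0: (3,13.5)→(6,1)  cross = 3·1 − 6·13.5 = -78.0000; (r_i+r_j)·cross = 9·-78.0000 = -702.0000
edge 1: (6,1)→(16,8.5)  cross = 6·8.5 − 16·1 = 35.0000; (r_i+r_j)·cross = 22·35.0000 = 770.0000
edge 2: (16,8.5)→(18,35.5)  cross = 16·35.5 − 18·8.5 = 415.0000; (r_i+r_j)·cross = 34·415.0000 = 14110.0000
edge 3: (18,35.5)→(14,33)  cross = 18·33 − 14·35.5 = 97.0000; (r_i+r_j)·cross = 32·97.0000 = 3104.0000
edge 4: (14,33)→(3,13.5)  cross = 14·13.5 − 3·33 = 90.0000; (r_i+r_j)·cross = 17·90.0000 = 1530.0000
Σcross = 559.0000 → A = |Σcross|/2 = 279.5000 mm²
Σ(r_i+r_j)·cross = 18812.0000 → first moment M = |Σ|/6 = 3135.3333
R_c = M/A = 3135.3333/279.5000 = 11.2177 mm
θ = 331° = 5.777040 rad
V = θ·R_c·A = 5.777040·11.2177·279.5000 = 18112.946 mm³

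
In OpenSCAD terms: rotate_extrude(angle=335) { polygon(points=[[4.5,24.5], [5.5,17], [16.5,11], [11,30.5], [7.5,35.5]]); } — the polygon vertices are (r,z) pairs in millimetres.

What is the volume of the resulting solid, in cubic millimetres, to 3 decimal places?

Profile (r,z), 5 vertices: (4.5,24.5) (5.5,17) (16.5,11) (11,30.5) (7.5,35.5)
edge 0: (4.5,24.5)→(5.5,17)  cross = 4.5·17 − 5.5·24.5 = -58.2500; (r_i+r_j)·cross = 10·-58.2500 = -582.5000
edge 1: (5.5,17)→(16.5,11)  cross = 5.5·11 − 16.5·17 = -220.0000; (r_i+r_j)·cross = 22·-220.0000 = -4840.0000
edge 2: (16.5,11)→(11,30.5)  cross = 16.5·30.5 − 11·11 = 382.2500; (r_i+r_j)·cross = 27.5·382.2500 = 10511.8750
edge 3: (11,30.5)→(7.5,35.5)  cross = 11·35.5 − 7.5·30.5 = 161.7500; (r_i+r_j)·cross = 18.5·161.7500 = 2992.3750
edge 4: (7.5,35.5)→(4.5,24.5)  cross = 7.5·24.5 − 4.5·35.5 = 24.0000; (r_i+r_j)·cross = 12·24.0000 = 288.0000
Σcross = 289.7500 → A = |Σcross|/2 = 144.8750 mm²
Σ(r_i+r_j)·cross = 8369.7500 → first moment M = |Σ|/6 = 1394.9583
R_c = M/A = 1394.9583/144.8750 = 9.6287 mm
θ = 335° = 5.846853 rad
V = θ·R_c·A = 5.846853·9.6287·144.8750 = 8156.116 mm³

Volume = 8156.116 mm³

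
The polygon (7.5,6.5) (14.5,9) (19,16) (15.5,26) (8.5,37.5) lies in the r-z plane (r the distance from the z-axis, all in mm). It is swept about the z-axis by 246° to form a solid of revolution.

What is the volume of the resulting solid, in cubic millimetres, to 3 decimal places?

Volume = 10713.739 mm³

Profile (r,z), 5 vertices: (7.5,6.5) (14.5,9) (19,16) (15.5,26) (8.5,37.5)
edge 0: (7.5,6.5)→(14.5,9)  cross = 7.5·9 − 14.5·6.5 = -26.7500; (r_i+r_j)·cross = 22·-26.7500 = -588.5000
edge 1: (14.5,9)→(19,16)  cross = 14.5·16 − 19·9 = 61.0000; (r_i+r_j)·cross = 33.5·61.0000 = 2043.5000
edge 2: (19,16)→(15.5,26)  cross = 19·26 − 15.5·16 = 246.0000; (r_i+r_j)·cross = 34.5·246.0000 = 8487.0000
edge 3: (15.5,26)→(8.5,37.5)  cross = 15.5·37.5 − 8.5·26 = 360.2500; (r_i+r_j)·cross = 24·360.2500 = 8646.0000
edge 4: (8.5,37.5)→(7.5,6.5)  cross = 8.5·6.5 − 7.5·37.5 = -226.0000; (r_i+r_j)·cross = 16·-226.0000 = -3616.0000
Σcross = 414.5000 → A = |Σcross|/2 = 207.2500 mm²
Σ(r_i+r_j)·cross = 14972.0000 → first moment M = |Σ|/6 = 2495.3333
R_c = M/A = 2495.3333/207.2500 = 12.0402 mm
θ = 246° = 4.293510 rad
V = θ·R_c·A = 4.293510·12.0402·207.2500 = 10713.739 mm³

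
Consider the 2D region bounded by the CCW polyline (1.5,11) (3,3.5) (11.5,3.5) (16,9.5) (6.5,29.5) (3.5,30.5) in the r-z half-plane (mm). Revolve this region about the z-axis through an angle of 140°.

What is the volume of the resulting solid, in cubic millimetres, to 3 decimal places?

Volume = 4501.059 mm³

Profile (r,z), 6 vertices: (1.5,11) (3,3.5) (11.5,3.5) (16,9.5) (6.5,29.5) (3.5,30.5)
edge 0: (1.5,11)→(3,3.5)  cross = 1.5·3.5 − 3·11 = -27.7500; (r_i+r_j)·cross = 4.5·-27.7500 = -124.8750
edge 1: (3,3.5)→(11.5,3.5)  cross = 3·3.5 − 11.5·3.5 = -29.7500; (r_i+r_j)·cross = 14.5·-29.7500 = -431.3750
edge 2: (11.5,3.5)→(16,9.5)  cross = 11.5·9.5 − 16·3.5 = 53.2500; (r_i+r_j)·cross = 27.5·53.2500 = 1464.3750
edge 3: (16,9.5)→(6.5,29.5)  cross = 16·29.5 − 6.5·9.5 = 410.2500; (r_i+r_j)·cross = 22.5·410.2500 = 9230.6250
edge 4: (6.5,29.5)→(3.5,30.5)  cross = 6.5·30.5 − 3.5·29.5 = 95.0000; (r_i+r_j)·cross = 10·95.0000 = 950.0000
edge 5: (3.5,30.5)→(1.5,11)  cross = 3.5·11 − 1.5·30.5 = -7.2500; (r_i+r_j)·cross = 5·-7.2500 = -36.2500
Σcross = 493.7500 → A = |Σcross|/2 = 246.8750 mm²
Σ(r_i+r_j)·cross = 11052.5000 → first moment M = |Σ|/6 = 1842.0833
R_c = M/A = 1842.0833/246.8750 = 7.4616 mm
θ = 140° = 2.443461 rad
V = θ·R_c·A = 2.443461·7.4616·246.8750 = 4501.059 mm³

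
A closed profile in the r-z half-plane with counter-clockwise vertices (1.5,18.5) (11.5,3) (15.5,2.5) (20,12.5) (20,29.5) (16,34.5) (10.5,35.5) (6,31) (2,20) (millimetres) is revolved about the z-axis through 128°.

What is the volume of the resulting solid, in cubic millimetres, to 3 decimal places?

Profile (r,z), 9 vertices: (1.5,18.5) (11.5,3) (15.5,2.5) (20,12.5) (20,29.5) (16,34.5) (10.5,35.5) (6,31) (2,20)
edge 0: (1.5,18.5)→(11.5,3)  cross = 1.5·3 − 11.5·18.5 = -208.2500; (r_i+r_j)·cross = 13·-208.2500 = -2707.2500
edge 1: (11.5,3)→(15.5,2.5)  cross = 11.5·2.5 − 15.5·3 = -17.7500; (r_i+r_j)·cross = 27·-17.7500 = -479.2500
edge 2: (15.5,2.5)→(20,12.5)  cross = 15.5·12.5 − 20·2.5 = 143.7500; (r_i+r_j)·cross = 35.5·143.7500 = 5103.1250
edge 3: (20,12.5)→(20,29.5)  cross = 20·29.5 − 20·12.5 = 340.0000; (r_i+r_j)·cross = 40·340.0000 = 13600.0000
edge 4: (20,29.5)→(16,34.5)  cross = 20·34.5 − 16·29.5 = 218.0000; (r_i+r_j)·cross = 36·218.0000 = 7848.0000
edge 5: (16,34.5)→(10.5,35.5)  cross = 16·35.5 − 10.5·34.5 = 205.7500; (r_i+r_j)·cross = 26.5·205.7500 = 5452.3750
edge 6: (10.5,35.5)→(6,31)  cross = 10.5·31 − 6·35.5 = 112.5000; (r_i+r_j)·cross = 16.5·112.5000 = 1856.2500
edge 7: (6,31)→(2,20)  cross = 6·20 − 2·31 = 58.0000; (r_i+r_j)·cross = 8·58.0000 = 464.0000
edge 8: (2,20)→(1.5,18.5)  cross = 2·18.5 − 1.5·20 = 7.0000; (r_i+r_j)·cross = 3.5·7.0000 = 24.5000
Σcross = 859.0000 → A = |Σcross|/2 = 429.5000 mm²
Σ(r_i+r_j)·cross = 31161.7500 → first moment M = |Σ|/6 = 5193.6250
R_c = M/A = 5193.6250/429.5000 = 12.0923 mm
θ = 128° = 2.234021 rad
V = θ·R_c·A = 2.234021·12.0923·429.5000 = 11602.670 mm³

Volume = 11602.670 mm³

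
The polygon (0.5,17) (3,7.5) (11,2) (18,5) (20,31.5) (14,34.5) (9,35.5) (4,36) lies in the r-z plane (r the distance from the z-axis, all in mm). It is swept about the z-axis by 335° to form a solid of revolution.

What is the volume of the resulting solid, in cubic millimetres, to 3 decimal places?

Volume = 31579.949 mm³

Profile (r,z), 8 vertices: (0.5,17) (3,7.5) (11,2) (18,5) (20,31.5) (14,34.5) (9,35.5) (4,36)
edge 0: (0.5,17)→(3,7.5)  cross = 0.5·7.5 − 3·17 = -47.2500; (r_i+r_j)·cross = 3.5·-47.2500 = -165.3750
edge 1: (3,7.5)→(11,2)  cross = 3·2 − 11·7.5 = -76.5000; (r_i+r_j)·cross = 14·-76.5000 = -1071.0000
edge 2: (11,2)→(18,5)  cross = 11·5 − 18·2 = 19.0000; (r_i+r_j)·cross = 29·19.0000 = 551.0000
edge 3: (18,5)→(20,31.5)  cross = 18·31.5 − 20·5 = 467.0000; (r_i+r_j)·cross = 38·467.0000 = 17746.0000
edge 4: (20,31.5)→(14,34.5)  cross = 20·34.5 − 14·31.5 = 249.0000; (r_i+r_j)·cross = 34·249.0000 = 8466.0000
edge 5: (14,34.5)→(9,35.5)  cross = 14·35.5 − 9·34.5 = 186.5000; (r_i+r_j)·cross = 23·186.5000 = 4289.5000
edge 6: (9,35.5)→(4,36)  cross = 9·36 − 4·35.5 = 182.0000; (r_i+r_j)·cross = 13·182.0000 = 2366.0000
edge 7: (4,36)→(0.5,17)  cross = 4·17 − 0.5·36 = 50.0000; (r_i+r_j)·cross = 4.5·50.0000 = 225.0000
Σcross = 1029.7500 → A = |Σcross|/2 = 514.8750 mm²
Σ(r_i+r_j)·cross = 32407.1250 → first moment M = |Σ|/6 = 5401.1875
R_c = M/A = 5401.1875/514.8750 = 10.4903 mm
θ = 335° = 5.846853 rad
V = θ·R_c·A = 5.846853·10.4903·514.8750 = 31579.949 mm³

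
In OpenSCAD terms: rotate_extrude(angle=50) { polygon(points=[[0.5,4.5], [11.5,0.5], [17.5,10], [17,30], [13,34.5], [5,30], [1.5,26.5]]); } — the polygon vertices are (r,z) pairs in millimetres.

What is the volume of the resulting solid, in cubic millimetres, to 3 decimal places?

Profile (r,z), 7 vertices: (0.5,4.5) (11.5,0.5) (17.5,10) (17,30) (13,34.5) (5,30) (1.5,26.5)
edge 0: (0.5,4.5)→(11.5,0.5)  cross = 0.5·0.5 − 11.5·4.5 = -51.5000; (r_i+r_j)·cross = 12·-51.5000 = -618.0000
edge 1: (11.5,0.5)→(17.5,10)  cross = 11.5·10 − 17.5·0.5 = 106.2500; (r_i+r_j)·cross = 29·106.2500 = 3081.2500
edge 2: (17.5,10)→(17,30)  cross = 17.5·30 − 17·10 = 355.0000; (r_i+r_j)·cross = 34.5·355.0000 = 12247.5000
edge 3: (17,30)→(13,34.5)  cross = 17·34.5 − 13·30 = 196.5000; (r_i+r_j)·cross = 30·196.5000 = 5895.0000
edge 4: (13,34.5)→(5,30)  cross = 13·30 − 5·34.5 = 217.5000; (r_i+r_j)·cross = 18·217.5000 = 3915.0000
edge 5: (5,30)→(1.5,26.5)  cross = 5·26.5 − 1.5·30 = 87.5000; (r_i+r_j)·cross = 6.5·87.5000 = 568.7500
edge 6: (1.5,26.5)→(0.5,4.5)  cross = 1.5·4.5 − 0.5·26.5 = -6.5000; (r_i+r_j)·cross = 2·-6.5000 = -13.0000
Σcross = 904.7500 → A = |Σcross|/2 = 452.3750 mm²
Σ(r_i+r_j)·cross = 25076.5000 → first moment M = |Σ|/6 = 4179.4167
R_c = M/A = 4179.4167/452.3750 = 9.2388 mm
θ = 50° = 0.872665 rad
V = θ·R_c·A = 0.872665·9.2388·452.3750 = 3647.229 mm³

Volume = 3647.229 mm³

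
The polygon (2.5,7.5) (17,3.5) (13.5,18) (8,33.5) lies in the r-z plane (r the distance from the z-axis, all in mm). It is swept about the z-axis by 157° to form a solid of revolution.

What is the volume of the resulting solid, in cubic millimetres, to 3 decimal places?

Volume = 5459.440 mm³

Profile (r,z), 4 vertices: (2.5,7.5) (17,3.5) (13.5,18) (8,33.5)
edge 0: (2.5,7.5)→(17,3.5)  cross = 2.5·3.5 − 17·7.5 = -118.7500; (r_i+r_j)·cross = 19.5·-118.7500 = -2315.6250
edge 1: (17,3.5)→(13.5,18)  cross = 17·18 − 13.5·3.5 = 258.7500; (r_i+r_j)·cross = 30.5·258.7500 = 7891.8750
edge 2: (13.5,18)→(8,33.5)  cross = 13.5·33.5 − 8·18 = 308.2500; (r_i+r_j)·cross = 21.5·308.2500 = 6627.3750
edge 3: (8,33.5)→(2.5,7.5)  cross = 8·7.5 − 2.5·33.5 = -23.7500; (r_i+r_j)·cross = 10.5·-23.7500 = -249.3750
Σcross = 424.5000 → A = |Σcross|/2 = 212.2500 mm²
Σ(r_i+r_j)·cross = 11954.2500 → first moment M = |Σ|/6 = 1992.3750
R_c = M/A = 1992.3750/212.2500 = 9.3869 mm
θ = 157° = 2.740167 rad
V = θ·R_c·A = 2.740167·9.3869·212.2500 = 5459.440 mm³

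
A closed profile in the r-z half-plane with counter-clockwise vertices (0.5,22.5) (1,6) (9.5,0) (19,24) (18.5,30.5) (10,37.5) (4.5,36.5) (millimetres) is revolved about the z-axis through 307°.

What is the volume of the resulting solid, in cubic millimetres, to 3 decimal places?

Volume = 22585.987 mm³

Profile (r,z), 7 vertices: (0.5,22.5) (1,6) (9.5,0) (19,24) (18.5,30.5) (10,37.5) (4.5,36.5)
edge 0: (0.5,22.5)→(1,6)  cross = 0.5·6 − 1·22.5 = -19.5000; (r_i+r_j)·cross = 1.5·-19.5000 = -29.2500
edge 1: (1,6)→(9.5,0)  cross = 1·0 − 9.5·6 = -57.0000; (r_i+r_j)·cross = 10.5·-57.0000 = -598.5000
edge 2: (9.5,0)→(19,24)  cross = 9.5·24 − 19·0 = 228.0000; (r_i+r_j)·cross = 28.5·228.0000 = 6498.0000
edge 3: (19,24)→(18.5,30.5)  cross = 19·30.5 − 18.5·24 = 135.5000; (r_i+r_j)·cross = 37.5·135.5000 = 5081.2500
edge 4: (18.5,30.5)→(10,37.5)  cross = 18.5·37.5 − 10·30.5 = 388.7500; (r_i+r_j)·cross = 28.5·388.7500 = 11079.3750
edge 5: (10,37.5)→(4.5,36.5)  cross = 10·36.5 − 4.5·37.5 = 196.2500; (r_i+r_j)·cross = 14.5·196.2500 = 2845.6250
edge 6: (4.5,36.5)→(0.5,22.5)  cross = 4.5·22.5 − 0.5·36.5 = 83.0000; (r_i+r_j)·cross = 5·83.0000 = 415.0000
Σcross = 955.0000 → A = |Σcross|/2 = 477.5000 mm²
Σ(r_i+r_j)·cross = 25291.5000 → first moment M = |Σ|/6 = 4215.2500
R_c = M/A = 4215.2500/477.5000 = 8.8277 mm
θ = 307° = 5.358161 rad
V = θ·R_c·A = 5.358161·8.8277·477.5000 = 22585.987 mm³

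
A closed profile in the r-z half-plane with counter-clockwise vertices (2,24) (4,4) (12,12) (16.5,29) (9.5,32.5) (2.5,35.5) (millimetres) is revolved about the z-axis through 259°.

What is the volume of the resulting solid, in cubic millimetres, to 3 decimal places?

Volume = 10207.823 mm³

Profile (r,z), 6 vertices: (2,24) (4,4) (12,12) (16.5,29) (9.5,32.5) (2.5,35.5)
edge 0: (2,24)→(4,4)  cross = 2·4 − 4·24 = -88.0000; (r_i+r_j)·cross = 6·-88.0000 = -528.0000
edge 1: (4,4)→(12,12)  cross = 4·12 − 12·4 = 0.0000; (r_i+r_j)·cross = 16·0.0000 = 0.0000
edge 2: (12,12)→(16.5,29)  cross = 12·29 − 16.5·12 = 150.0000; (r_i+r_j)·cross = 28.5·150.0000 = 4275.0000
edge 3: (16.5,29)→(9.5,32.5)  cross = 16.5·32.5 − 9.5·29 = 260.7500; (r_i+r_j)·cross = 26·260.7500 = 6779.5000
edge 4: (9.5,32.5)→(2.5,35.5)  cross = 9.5·35.5 − 2.5·32.5 = 256.0000; (r_i+r_j)·cross = 12·256.0000 = 3072.0000
edge 5: (2.5,35.5)→(2,24)  cross = 2.5·24 − 2·35.5 = -11.0000; (r_i+r_j)·cross = 4.5·-11.0000 = -49.5000
Σcross = 567.7500 → A = |Σcross|/2 = 283.8750 mm²
Σ(r_i+r_j)·cross = 13549.0000 → first moment M = |Σ|/6 = 2258.1667
R_c = M/A = 2258.1667/283.8750 = 7.9548 mm
θ = 259° = 4.520403 rad
V = θ·R_c·A = 4.520403·7.9548·283.8750 = 10207.823 mm³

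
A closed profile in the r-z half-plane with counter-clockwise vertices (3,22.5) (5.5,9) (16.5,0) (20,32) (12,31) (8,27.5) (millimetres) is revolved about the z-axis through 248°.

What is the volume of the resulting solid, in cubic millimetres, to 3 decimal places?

Volume = 18357.626 mm³

Profile (r,z), 6 vertices: (3,22.5) (5.5,9) (16.5,0) (20,32) (12,31) (8,27.5)
edge 0: (3,22.5)→(5.5,9)  cross = 3·9 − 5.5·22.5 = -96.7500; (r_i+r_j)·cross = 8.5·-96.7500 = -822.3750
edge 1: (5.5,9)→(16.5,0)  cross = 5.5·0 − 16.5·9 = -148.5000; (r_i+r_j)·cross = 22·-148.5000 = -3267.0000
edge 2: (16.5,0)→(20,32)  cross = 16.5·32 − 20·0 = 528.0000; (r_i+r_j)·cross = 36.5·528.0000 = 19272.0000
edge 3: (20,32)→(12,31)  cross = 20·31 − 12·32 = 236.0000; (r_i+r_j)·cross = 32·236.0000 = 7552.0000
edge 4: (12,31)→(8,27.5)  cross = 12·27.5 − 8·31 = 82.0000; (r_i+r_j)·cross = 20·82.0000 = 1640.0000
edge 5: (8,27.5)→(3,22.5)  cross = 8·22.5 − 3·27.5 = 97.5000; (r_i+r_j)·cross = 11·97.5000 = 1072.5000
Σcross = 698.2500 → A = |Σcross|/2 = 349.1250 mm²
Σ(r_i+r_j)·cross = 25447.1250 → first moment M = |Σ|/6 = 4241.1875
R_c = M/A = 4241.1875/349.1250 = 12.1480 mm
θ = 248° = 4.328417 rad
V = θ·R_c·A = 4.328417·12.1480·349.1250 = 18357.626 mm³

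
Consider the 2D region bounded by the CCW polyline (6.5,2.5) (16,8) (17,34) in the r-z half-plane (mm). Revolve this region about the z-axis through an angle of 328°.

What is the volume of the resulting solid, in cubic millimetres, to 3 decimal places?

Volume = 9101.526 mm³

Profile (r,z), 3 vertices: (6.5,2.5) (16,8) (17,34)
edge 0: (6.5,2.5)→(16,8)  cross = 6.5·8 − 16·2.5 = 12.0000; (r_i+r_j)·cross = 22.5·12.0000 = 270.0000
edge 1: (16,8)→(17,34)  cross = 16·34 − 17·8 = 408.0000; (r_i+r_j)·cross = 33·408.0000 = 13464.0000
edge 2: (17,34)→(6.5,2.5)  cross = 17·2.5 − 6.5·34 = -178.5000; (r_i+r_j)·cross = 23.5·-178.5000 = -4194.7500
Σcross = 241.5000 → A = |Σcross|/2 = 120.7500 mm²
Σ(r_i+r_j)·cross = 9539.2500 → first moment M = |Σ|/6 = 1589.8750
R_c = M/A = 1589.8750/120.7500 = 13.1667 mm
θ = 328° = 5.724680 rad
V = θ·R_c·A = 5.724680·13.1667·120.7500 = 9101.526 mm³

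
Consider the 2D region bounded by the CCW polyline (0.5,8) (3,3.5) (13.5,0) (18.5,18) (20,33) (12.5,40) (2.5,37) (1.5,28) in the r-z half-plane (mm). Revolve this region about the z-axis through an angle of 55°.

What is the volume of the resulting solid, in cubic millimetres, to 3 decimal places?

Volume = 5543.282 mm³

Profile (r,z), 8 vertices: (0.5,8) (3,3.5) (13.5,0) (18.5,18) (20,33) (12.5,40) (2.5,37) (1.5,28)
edge 0: (0.5,8)→(3,3.5)  cross = 0.5·3.5 − 3·8 = -22.2500; (r_i+r_j)·cross = 3.5·-22.2500 = -77.8750
edge 1: (3,3.5)→(13.5,0)  cross = 3·0 − 13.5·3.5 = -47.2500; (r_i+r_j)·cross = 16.5·-47.2500 = -779.6250
edge 2: (13.5,0)→(18.5,18)  cross = 13.5·18 − 18.5·0 = 243.0000; (r_i+r_j)·cross = 32·243.0000 = 7776.0000
edge 3: (18.5,18)→(20,33)  cross = 18.5·33 − 20·18 = 250.5000; (r_i+r_j)·cross = 38.5·250.5000 = 9644.2500
edge 4: (20,33)→(12.5,40)  cross = 20·40 − 12.5·33 = 387.5000; (r_i+r_j)·cross = 32.5·387.5000 = 12593.7500
edge 5: (12.5,40)→(2.5,37)  cross = 12.5·37 − 2.5·40 = 362.5000; (r_i+r_j)·cross = 15·362.5000 = 5437.5000
edge 6: (2.5,37)→(1.5,28)  cross = 2.5·28 − 1.5·37 = 14.5000; (r_i+r_j)·cross = 4·14.5000 = 58.0000
edge 7: (1.5,28)→(0.5,8)  cross = 1.5·8 − 0.5·28 = -2.0000; (r_i+r_j)·cross = 2·-2.0000 = -4.0000
Σcross = 1186.5000 → A = |Σcross|/2 = 593.2500 mm²
Σ(r_i+r_j)·cross = 34648.0000 → first moment M = |Σ|/6 = 5774.6667
R_c = M/A = 5774.6667/593.2500 = 9.7340 mm
θ = 55° = 0.959931 rad
V = θ·R_c·A = 0.959931·9.7340·593.2500 = 5543.282 mm³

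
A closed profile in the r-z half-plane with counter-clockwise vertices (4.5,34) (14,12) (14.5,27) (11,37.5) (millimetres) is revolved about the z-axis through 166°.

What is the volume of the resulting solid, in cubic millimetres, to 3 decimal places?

Profile (r,z), 4 vertices: (4.5,34) (14,12) (14.5,27) (11,37.5)
edge 0: (4.5,34)→(14,12)  cross = 4.5·12 − 14·34 = -422.0000; (r_i+r_j)·cross = 18.5·-422.0000 = -7807.0000
edge 1: (14,12)→(14.5,27)  cross = 14·27 − 14.5·12 = 204.0000; (r_i+r_j)·cross = 28.5·204.0000 = 5814.0000
edge 2: (14.5,27)→(11,37.5)  cross = 14.5·37.5 − 11·27 = 246.7500; (r_i+r_j)·cross = 25.5·246.7500 = 6292.1250
edge 3: (11,37.5)→(4.5,34)  cross = 11·34 − 4.5·37.5 = 205.2500; (r_i+r_j)·cross = 15.5·205.2500 = 3181.3750
Σcross = 234.0000 → A = |Σcross|/2 = 117.0000 mm²
Σ(r_i+r_j)·cross = 7480.5000 → first moment M = |Σ|/6 = 1246.7500
R_c = M/A = 1246.7500/117.0000 = 10.6560 mm
θ = 166° = 2.897247 rad
V = θ·R_c·A = 2.897247·10.6560·117.0000 = 3612.142 mm³

Volume = 3612.142 mm³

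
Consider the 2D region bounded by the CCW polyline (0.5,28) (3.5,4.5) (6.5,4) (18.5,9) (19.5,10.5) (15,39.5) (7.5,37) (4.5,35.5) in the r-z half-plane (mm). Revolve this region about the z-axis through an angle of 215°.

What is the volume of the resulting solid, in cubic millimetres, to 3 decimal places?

Volume = 17817.608 mm³

Profile (r,z), 8 vertices: (0.5,28) (3.5,4.5) (6.5,4) (18.5,9) (19.5,10.5) (15,39.5) (7.5,37) (4.5,35.5)
edge 0: (0.5,28)→(3.5,4.5)  cross = 0.5·4.5 − 3.5·28 = -95.7500; (r_i+r_j)·cross = 4·-95.7500 = -383.0000
edge 1: (3.5,4.5)→(6.5,4)  cross = 3.5·4 − 6.5·4.5 = -15.2500; (r_i+r_j)·cross = 10·-15.2500 = -152.5000
edge 2: (6.5,4)→(18.5,9)  cross = 6.5·9 − 18.5·4 = -15.5000; (r_i+r_j)·cross = 25·-15.5000 = -387.5000
edge 3: (18.5,9)→(19.5,10.5)  cross = 18.5·10.5 − 19.5·9 = 18.7500; (r_i+r_j)·cross = 38·18.7500 = 712.5000
edge 4: (19.5,10.5)→(15,39.5)  cross = 19.5·39.5 − 15·10.5 = 612.7500; (r_i+r_j)·cross = 34.5·612.7500 = 21139.8750
edge 5: (15,39.5)→(7.5,37)  cross = 15·37 − 7.5·39.5 = 258.7500; (r_i+r_j)·cross = 22.5·258.7500 = 5821.8750
edge 6: (7.5,37)→(4.5,35.5)  cross = 7.5·35.5 − 4.5·37 = 99.7500; (r_i+r_j)·cross = 12·99.7500 = 1197.0000
edge 7: (4.5,35.5)→(0.5,28)  cross = 4.5·28 − 0.5·35.5 = 108.2500; (r_i+r_j)·cross = 5·108.2500 = 541.2500
Σcross = 971.7500 → A = |Σcross|/2 = 485.8750 mm²
Σ(r_i+r_j)·cross = 28489.5000 → first moment M = |Σ|/6 = 4748.2500
R_c = M/A = 4748.2500/485.8750 = 9.7726 mm
θ = 215° = 3.752458 rad
V = θ·R_c·A = 3.752458·9.7726·485.8750 = 17817.608 mm³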